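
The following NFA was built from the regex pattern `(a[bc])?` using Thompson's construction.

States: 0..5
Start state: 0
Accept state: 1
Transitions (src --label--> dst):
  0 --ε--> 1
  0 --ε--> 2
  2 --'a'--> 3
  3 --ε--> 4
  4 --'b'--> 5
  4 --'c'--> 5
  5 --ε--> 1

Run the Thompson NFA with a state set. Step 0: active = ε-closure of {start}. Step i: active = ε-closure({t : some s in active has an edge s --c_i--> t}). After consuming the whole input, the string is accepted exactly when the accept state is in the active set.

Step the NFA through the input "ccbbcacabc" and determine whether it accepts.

Answer: REJECT

Derivation:
S₀ = ε-closure({0}) = {0,1,2}
'c' @ 1: {}  — state set empty
rest 'cbbcacabc' ignored (set empty)
end set {} — state 1 not in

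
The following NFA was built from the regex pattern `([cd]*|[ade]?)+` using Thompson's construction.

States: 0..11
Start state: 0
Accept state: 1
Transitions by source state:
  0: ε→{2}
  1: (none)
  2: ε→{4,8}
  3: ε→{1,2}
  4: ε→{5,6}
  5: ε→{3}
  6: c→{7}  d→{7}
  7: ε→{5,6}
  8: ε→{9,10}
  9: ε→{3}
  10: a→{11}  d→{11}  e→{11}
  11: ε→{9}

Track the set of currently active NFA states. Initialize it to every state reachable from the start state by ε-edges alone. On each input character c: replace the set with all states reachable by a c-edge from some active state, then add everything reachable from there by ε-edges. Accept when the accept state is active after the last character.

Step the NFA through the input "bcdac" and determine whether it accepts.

start: ε-closure({0}) = {0,1,2,3,4,5,6,8,9,10}
'b' @ 1: {}  — state set empty
rest 'cdac' ignored (set empty)
after full input: {}  (accept=1 not in)

Answer: REJECT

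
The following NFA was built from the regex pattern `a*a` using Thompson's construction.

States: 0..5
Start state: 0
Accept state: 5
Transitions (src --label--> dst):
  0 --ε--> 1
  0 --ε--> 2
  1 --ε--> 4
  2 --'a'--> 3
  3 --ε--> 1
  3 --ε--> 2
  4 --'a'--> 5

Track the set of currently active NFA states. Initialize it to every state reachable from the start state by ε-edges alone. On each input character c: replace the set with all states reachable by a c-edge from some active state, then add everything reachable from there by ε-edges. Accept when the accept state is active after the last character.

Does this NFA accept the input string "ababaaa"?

Answer: REJECT

Derivation:
start: ε-closure({0}) = {0,1,2,4}
'a' @ 1: {1,2,3,4,5}  [accepting]
'b' @ 2: {}  — state set empty
rest 'abaaa' ignored (set empty)
after full input: {}  (accept=5 not in)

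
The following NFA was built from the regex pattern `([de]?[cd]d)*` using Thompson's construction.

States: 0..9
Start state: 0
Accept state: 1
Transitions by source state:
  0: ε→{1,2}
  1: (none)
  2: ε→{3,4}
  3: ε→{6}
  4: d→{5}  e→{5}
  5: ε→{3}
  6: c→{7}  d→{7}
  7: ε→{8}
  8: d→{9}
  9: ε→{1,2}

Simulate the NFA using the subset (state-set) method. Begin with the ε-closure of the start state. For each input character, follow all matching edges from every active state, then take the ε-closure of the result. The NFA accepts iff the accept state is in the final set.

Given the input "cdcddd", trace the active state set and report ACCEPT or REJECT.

Answer: ACCEPT

Trace:
initial (ε-close {0}): {0,1,2,3,4,6}
'c' @ 1: {7,8}
'd' @ 2: {1,2,3,4,6,9}  ✓accept
'c' @ 3: {7,8}
'd' @ 4: {1,2,3,4,6,9}  ✓accept
'd' @ 5: {3,5,6,7,8}
'd' @ 6: {1,2,3,4,6,7,8,9}  ✓accept
end set {1,2,3,4,6,7,8,9} — state 1 in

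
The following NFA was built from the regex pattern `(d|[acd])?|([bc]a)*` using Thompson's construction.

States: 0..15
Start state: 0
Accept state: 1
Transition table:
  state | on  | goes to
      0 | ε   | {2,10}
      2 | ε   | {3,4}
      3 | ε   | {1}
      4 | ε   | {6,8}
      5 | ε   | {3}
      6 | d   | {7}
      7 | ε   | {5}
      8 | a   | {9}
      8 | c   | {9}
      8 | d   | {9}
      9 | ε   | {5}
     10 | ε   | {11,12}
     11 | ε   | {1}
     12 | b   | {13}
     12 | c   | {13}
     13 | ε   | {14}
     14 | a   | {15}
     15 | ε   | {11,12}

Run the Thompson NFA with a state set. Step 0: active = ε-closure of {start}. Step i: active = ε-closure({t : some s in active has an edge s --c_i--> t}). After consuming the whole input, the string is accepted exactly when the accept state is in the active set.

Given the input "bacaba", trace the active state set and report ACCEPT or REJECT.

S₀ = ε-closure({0}) = {0,1,2,3,4,6,8,10,11,12}
'b' @ 1: {13,14}
'a' @ 2: {1,11,12,15}  [accepting]
'c' @ 3: {13,14}
'a' @ 4: {1,11,12,15}  [accepting]
'b' @ 5: {13,14}
'a' @ 6: {1,11,12,15}  [accepting]
end set {1,11,12,15} — state 1 in

Answer: ACCEPT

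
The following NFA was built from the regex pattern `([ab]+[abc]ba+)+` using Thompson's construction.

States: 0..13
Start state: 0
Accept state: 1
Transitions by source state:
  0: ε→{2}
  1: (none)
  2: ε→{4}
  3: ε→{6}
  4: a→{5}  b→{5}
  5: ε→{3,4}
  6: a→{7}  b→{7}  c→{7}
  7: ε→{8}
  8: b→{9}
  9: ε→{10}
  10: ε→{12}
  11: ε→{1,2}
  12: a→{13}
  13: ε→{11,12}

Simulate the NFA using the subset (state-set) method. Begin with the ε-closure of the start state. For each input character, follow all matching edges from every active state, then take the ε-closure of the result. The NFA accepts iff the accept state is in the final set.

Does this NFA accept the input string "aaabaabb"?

Answer: REJECT

Derivation:
S₀ = ε-closure({0}) = {0,2,4}
'a' @ 1: {3,4,5,6}
'a' @ 2: {3,4,5,6,7,8}
'a' @ 3: {3,4,5,6,7,8}
'b' @ 4: {3,4,5,6,7,8,9,10,12}
'a' @ 5: {1,2,3,4,5,6,7,8,11,12,13}  [accepting]
'a' @ 6: {1,2,3,4,5,6,7,8,11,12,13}  [accepting]
'b' @ 7: {3,4,5,6,7,8,9,10,12}
'b' @ 8: {3,4,5,6,7,8,9,10,12}
final: {3,4,5,6,7,8,9,10,12}; accept 1 not in set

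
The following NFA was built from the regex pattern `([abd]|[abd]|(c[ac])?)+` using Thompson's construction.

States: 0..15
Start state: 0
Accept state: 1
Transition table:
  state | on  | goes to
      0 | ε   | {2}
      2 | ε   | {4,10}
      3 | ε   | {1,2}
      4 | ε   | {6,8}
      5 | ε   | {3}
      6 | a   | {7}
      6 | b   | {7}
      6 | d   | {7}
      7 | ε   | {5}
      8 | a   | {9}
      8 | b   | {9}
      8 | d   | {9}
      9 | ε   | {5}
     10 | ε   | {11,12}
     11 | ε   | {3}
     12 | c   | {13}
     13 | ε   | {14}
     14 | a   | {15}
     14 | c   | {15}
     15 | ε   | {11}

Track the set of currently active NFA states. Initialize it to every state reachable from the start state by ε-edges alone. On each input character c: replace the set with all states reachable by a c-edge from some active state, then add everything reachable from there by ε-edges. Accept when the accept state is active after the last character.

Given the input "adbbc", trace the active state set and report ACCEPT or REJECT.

Answer: REJECT

Trace:
start: ε-closure({0}) = {0,1,2,3,4,6,8,10,11,12}
'a' @ 1: {1,2,3,4,5,6,7,8,9,10,11,12}  ✓accept
'd' @ 2: {1,2,3,4,5,6,7,8,9,10,11,12}  ✓accept
'b' @ 3: {1,2,3,4,5,6,7,8,9,10,11,12}  ✓accept
'b' @ 4: {1,2,3,4,5,6,7,8,9,10,11,12}  ✓accept
'c' @ 5: {13,14}
end set {13,14} — state 1 not in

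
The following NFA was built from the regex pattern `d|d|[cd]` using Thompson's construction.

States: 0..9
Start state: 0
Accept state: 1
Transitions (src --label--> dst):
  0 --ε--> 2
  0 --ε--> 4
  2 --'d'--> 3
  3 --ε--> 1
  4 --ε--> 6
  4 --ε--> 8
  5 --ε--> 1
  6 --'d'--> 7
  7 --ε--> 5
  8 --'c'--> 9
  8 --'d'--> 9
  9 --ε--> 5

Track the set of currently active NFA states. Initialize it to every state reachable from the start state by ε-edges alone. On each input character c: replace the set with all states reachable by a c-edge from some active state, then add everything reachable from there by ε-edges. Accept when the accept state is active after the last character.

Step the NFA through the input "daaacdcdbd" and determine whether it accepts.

S₀ = ε-closure({0}) = {0,2,4,6,8}
'd' @ 1: {1,3,5,7,9}  (accept∈set)
'a' @ 2: {}  — state set empty
rest 'aacdcdbd' ignored (set empty)
final: {}; accept 1 not in set

Answer: REJECT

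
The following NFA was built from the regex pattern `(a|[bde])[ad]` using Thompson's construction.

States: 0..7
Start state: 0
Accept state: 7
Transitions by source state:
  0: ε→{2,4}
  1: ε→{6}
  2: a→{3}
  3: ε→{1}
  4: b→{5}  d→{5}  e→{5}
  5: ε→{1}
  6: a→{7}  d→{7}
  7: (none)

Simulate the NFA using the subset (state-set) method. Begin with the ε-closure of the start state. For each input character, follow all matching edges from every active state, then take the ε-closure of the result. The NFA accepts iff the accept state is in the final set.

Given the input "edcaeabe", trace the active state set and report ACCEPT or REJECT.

start: ε-closure({0}) = {0,2,4}
'e' @ 1: {1,5,6}
'd' @ 2: {7}  [accepting]
'c' @ 3: {}  — state set empty
rest 'aeabe' ignored (set empty)
end set {} — state 7 not in

Answer: REJECT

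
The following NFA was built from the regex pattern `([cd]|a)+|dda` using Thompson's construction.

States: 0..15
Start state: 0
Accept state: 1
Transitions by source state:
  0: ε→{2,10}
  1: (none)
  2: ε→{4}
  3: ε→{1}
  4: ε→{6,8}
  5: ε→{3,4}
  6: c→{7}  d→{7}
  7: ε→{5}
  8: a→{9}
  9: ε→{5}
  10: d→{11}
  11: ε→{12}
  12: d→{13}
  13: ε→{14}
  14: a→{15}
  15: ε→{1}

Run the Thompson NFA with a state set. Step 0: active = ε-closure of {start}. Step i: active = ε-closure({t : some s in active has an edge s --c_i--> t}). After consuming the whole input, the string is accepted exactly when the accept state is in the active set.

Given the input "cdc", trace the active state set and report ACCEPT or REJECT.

initial (ε-close {0}): {0,2,4,6,8,10}
'c' @ 1: {1,3,4,5,6,7,8}  (accept∈set)
'd' @ 2: {1,3,4,5,6,7,8}  (accept∈set)
'c' @ 3: {1,3,4,5,6,7,8}  (accept∈set)
final: {1,3,4,5,6,7,8}; accept 1 in set

Answer: ACCEPT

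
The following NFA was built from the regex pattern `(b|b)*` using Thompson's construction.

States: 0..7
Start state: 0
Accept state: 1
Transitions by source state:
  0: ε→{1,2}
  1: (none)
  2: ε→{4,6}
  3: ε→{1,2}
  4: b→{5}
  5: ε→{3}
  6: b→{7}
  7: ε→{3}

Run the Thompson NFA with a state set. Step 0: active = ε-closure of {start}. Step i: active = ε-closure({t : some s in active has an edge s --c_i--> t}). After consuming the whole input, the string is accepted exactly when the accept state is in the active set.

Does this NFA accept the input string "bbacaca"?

initial (ε-close {0}): {0,1,2,4,6}
'b' @ 1: {1,2,3,4,5,6,7}  (accept∈set)
'b' @ 2: {1,2,3,4,5,6,7}  (accept∈set)
'a' @ 3: {}  — state set empty
rest 'caca' ignored (set empty)
final: {}; accept 1 not in set

Answer: REJECT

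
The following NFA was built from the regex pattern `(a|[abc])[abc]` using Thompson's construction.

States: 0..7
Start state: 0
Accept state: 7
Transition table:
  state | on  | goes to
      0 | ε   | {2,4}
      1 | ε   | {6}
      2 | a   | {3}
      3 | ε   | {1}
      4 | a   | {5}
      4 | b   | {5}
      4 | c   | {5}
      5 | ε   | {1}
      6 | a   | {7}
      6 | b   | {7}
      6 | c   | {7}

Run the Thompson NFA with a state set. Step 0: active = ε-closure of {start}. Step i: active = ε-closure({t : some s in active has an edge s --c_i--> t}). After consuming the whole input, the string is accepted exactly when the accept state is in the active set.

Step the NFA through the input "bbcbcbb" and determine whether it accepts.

Answer: REJECT

Trace:
start: ε-closure({0}) = {0,2,4}
'b' @ 1: {1,5,6}
'b' @ 2: {7}  ✓accept
'c' @ 3: {}  — no active states
rest 'bcbb' ignored (set empty)
end set {} — state 7 not in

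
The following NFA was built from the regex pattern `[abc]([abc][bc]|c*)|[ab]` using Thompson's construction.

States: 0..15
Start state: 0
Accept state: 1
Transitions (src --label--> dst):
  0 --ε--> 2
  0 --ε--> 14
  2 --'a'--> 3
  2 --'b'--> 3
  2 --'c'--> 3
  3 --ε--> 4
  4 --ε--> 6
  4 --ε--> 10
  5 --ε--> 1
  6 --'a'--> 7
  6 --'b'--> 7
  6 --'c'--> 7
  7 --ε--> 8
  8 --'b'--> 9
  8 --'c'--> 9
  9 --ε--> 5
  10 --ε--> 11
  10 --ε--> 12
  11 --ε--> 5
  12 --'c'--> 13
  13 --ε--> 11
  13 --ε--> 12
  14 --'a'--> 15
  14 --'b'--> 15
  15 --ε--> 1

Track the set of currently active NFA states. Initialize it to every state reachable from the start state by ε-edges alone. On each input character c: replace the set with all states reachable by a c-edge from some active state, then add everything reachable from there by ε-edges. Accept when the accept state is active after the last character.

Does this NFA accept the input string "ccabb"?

initial (ε-close {0}): {0,2,14}
'c' @ 1: {1,3,4,5,6,10,11,12}  (accept∈set)
'c' @ 2: {1,5,7,8,11,12,13}  (accept∈set)
'a' @ 3: {}  — no active states
rest 'bb' ignored (set empty)
final: {}; accept 1 not in set

Answer: REJECT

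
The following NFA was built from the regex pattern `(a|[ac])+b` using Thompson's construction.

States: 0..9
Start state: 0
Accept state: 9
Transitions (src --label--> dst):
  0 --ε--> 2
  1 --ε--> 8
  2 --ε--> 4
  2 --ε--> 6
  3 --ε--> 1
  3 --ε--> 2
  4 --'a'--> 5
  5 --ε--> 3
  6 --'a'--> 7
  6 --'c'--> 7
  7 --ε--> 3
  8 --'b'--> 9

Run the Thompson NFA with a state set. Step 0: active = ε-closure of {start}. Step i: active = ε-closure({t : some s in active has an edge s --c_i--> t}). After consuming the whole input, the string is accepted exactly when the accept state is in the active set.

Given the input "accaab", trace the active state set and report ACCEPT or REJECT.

Answer: ACCEPT

Derivation:
initial (ε-close {0}): {0,2,4,6}
'a' @ 1: {1,2,3,4,5,6,7,8}
'c' @ 2: {1,2,3,4,6,7,8}
'c' @ 3: {1,2,3,4,6,7,8}
'a' @ 4: {1,2,3,4,5,6,7,8}
'a' @ 5: {1,2,3,4,5,6,7,8}
'b' @ 6: {9}  [accepting]
final: {9}; accept 9 in set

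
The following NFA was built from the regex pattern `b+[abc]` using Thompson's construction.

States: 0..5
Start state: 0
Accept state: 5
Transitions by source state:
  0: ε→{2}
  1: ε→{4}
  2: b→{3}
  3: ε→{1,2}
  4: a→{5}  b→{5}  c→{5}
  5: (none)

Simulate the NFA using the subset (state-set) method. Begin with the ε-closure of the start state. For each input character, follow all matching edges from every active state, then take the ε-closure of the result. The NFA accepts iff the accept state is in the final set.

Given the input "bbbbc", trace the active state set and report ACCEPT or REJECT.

Answer: ACCEPT

Steps:
start: ε-closure({0}) = {0,2}
'b' @ 1: {1,2,3,4}
'b' @ 2: {1,2,3,4,5}  [accepting]
'b' @ 3: {1,2,3,4,5}  [accepting]
'b' @ 4: {1,2,3,4,5}  [accepting]
'c' @ 5: {5}  [accepting]
end set {5} — state 5 in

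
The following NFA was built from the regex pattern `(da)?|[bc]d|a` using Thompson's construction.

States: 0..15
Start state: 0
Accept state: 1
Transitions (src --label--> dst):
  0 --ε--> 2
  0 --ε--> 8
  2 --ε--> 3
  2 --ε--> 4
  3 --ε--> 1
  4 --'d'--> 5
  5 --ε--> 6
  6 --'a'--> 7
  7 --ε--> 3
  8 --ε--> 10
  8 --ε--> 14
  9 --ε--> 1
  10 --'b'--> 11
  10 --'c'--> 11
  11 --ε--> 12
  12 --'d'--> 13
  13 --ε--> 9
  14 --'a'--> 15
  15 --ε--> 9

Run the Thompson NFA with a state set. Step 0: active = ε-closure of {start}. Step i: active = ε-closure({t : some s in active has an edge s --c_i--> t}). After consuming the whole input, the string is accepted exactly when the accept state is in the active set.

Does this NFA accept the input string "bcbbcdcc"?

Answer: REJECT

Steps:
initial (ε-close {0}): {0,1,2,3,4,8,10,14}
'b' @ 1: {11,12}
'c' @ 2: {}  — dead — no transitions
rest 'bbcdcc' ignored (set empty)
after full input: {}  (accept=1 not in)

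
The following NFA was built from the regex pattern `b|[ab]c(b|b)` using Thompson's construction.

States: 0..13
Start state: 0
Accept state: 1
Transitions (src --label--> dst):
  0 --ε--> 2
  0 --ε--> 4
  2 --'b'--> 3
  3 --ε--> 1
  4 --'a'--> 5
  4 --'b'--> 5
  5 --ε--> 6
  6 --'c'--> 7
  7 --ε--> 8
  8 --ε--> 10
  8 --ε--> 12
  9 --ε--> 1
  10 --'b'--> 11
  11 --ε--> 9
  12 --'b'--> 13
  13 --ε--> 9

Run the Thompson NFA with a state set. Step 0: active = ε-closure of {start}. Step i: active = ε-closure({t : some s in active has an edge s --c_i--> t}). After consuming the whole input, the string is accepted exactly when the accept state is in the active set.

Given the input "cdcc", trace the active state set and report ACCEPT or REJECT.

Answer: REJECT

Derivation:
initial (ε-close {0}): {0,2,4}
'c' @ 1: {}  — no active states
rest 'dcc' ignored (set empty)
after full input: {}  (accept=1 not in)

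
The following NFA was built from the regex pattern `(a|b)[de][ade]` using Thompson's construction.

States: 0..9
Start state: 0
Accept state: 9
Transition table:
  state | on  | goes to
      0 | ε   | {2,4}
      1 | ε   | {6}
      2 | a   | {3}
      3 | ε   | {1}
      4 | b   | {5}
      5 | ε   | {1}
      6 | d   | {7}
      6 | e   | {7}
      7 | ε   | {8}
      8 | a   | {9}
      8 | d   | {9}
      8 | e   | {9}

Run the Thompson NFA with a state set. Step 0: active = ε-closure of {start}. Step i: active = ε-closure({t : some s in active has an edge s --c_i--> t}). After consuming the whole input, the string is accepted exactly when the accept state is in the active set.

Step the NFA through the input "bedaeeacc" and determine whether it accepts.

Answer: REJECT

Steps:
start: ε-closure({0}) = {0,2,4}
'b' @ 1: {1,5,6}
'e' @ 2: {7,8}
'd' @ 3: {9}  (accept∈set)
'a' @ 4: {}  — dead — no transitions
rest 'eeacc' ignored (set empty)
final: {}; accept 9 not in set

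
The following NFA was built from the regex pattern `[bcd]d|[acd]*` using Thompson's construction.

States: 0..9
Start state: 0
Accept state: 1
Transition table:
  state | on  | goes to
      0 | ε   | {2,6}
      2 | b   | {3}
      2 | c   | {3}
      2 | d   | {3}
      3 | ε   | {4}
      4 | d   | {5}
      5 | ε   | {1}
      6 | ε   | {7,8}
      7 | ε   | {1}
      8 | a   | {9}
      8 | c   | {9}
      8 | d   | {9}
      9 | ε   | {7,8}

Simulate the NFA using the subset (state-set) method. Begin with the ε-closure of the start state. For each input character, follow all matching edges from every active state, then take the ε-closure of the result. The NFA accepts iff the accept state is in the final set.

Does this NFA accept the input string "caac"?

initial (ε-close {0}): {0,1,2,6,7,8}
'c' @ 1: {1,3,4,7,8,9}  ✓accept
'a' @ 2: {1,7,8,9}  ✓accept
'a' @ 3: {1,7,8,9}  ✓accept
'c' @ 4: {1,7,8,9}  ✓accept
final: {1,7,8,9}; accept 1 in set

Answer: ACCEPT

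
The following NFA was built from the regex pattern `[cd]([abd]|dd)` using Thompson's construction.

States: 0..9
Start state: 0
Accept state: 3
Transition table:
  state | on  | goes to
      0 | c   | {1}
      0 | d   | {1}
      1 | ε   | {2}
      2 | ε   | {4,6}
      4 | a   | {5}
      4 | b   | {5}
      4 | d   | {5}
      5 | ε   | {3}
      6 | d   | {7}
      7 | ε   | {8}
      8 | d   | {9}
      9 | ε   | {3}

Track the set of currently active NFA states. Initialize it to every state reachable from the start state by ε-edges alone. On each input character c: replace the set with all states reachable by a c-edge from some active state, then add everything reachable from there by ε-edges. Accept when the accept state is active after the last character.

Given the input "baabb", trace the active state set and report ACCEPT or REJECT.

start: ε-closure({0}) = {0}
'b' @ 1: {}  — dead — no transitions
rest 'aabb' ignored (set empty)
final: {}; accept 3 not in set

Answer: REJECT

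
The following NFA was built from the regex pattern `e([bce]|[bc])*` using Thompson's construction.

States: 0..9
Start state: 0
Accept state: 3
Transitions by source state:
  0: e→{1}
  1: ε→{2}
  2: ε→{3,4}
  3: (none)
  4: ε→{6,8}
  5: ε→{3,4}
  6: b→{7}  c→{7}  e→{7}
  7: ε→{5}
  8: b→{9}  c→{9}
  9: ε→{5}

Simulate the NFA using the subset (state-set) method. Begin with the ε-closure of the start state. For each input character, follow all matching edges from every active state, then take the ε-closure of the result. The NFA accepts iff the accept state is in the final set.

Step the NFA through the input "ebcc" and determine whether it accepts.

Answer: ACCEPT

Trace:
initial (ε-close {0}): {0}
'e' @ 1: {1,2,3,4,6,8}  [accepting]
'b' @ 2: {3,4,5,6,7,8,9}  [accepting]
'c' @ 3: {3,4,5,6,7,8,9}  [accepting]
'c' @ 4: {3,4,5,6,7,8,9}  [accepting]
final: {3,4,5,6,7,8,9}; accept 3 in set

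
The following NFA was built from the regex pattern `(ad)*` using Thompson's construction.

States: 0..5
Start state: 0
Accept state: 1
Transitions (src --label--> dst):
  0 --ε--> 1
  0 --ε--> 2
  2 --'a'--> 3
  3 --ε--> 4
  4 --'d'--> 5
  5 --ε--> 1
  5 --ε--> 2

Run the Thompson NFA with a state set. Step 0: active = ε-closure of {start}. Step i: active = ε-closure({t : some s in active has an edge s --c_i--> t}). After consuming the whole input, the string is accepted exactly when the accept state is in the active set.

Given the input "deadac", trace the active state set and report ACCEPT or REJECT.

S₀ = ε-closure({0}) = {0,1,2}
'd' @ 1: {}  — state set empty
rest 'eadac' ignored (set empty)
end set {} — state 1 not in

Answer: REJECT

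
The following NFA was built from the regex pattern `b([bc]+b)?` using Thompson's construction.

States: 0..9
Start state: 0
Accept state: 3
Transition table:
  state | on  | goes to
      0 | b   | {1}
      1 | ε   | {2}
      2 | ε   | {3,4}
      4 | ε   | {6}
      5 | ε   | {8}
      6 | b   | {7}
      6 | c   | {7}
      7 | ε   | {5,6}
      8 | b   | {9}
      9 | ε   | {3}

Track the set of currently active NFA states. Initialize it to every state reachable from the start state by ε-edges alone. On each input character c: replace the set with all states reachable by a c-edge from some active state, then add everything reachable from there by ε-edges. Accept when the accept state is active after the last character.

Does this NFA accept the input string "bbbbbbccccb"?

Answer: ACCEPT

Steps:
initial (ε-close {0}): {0}
'b' @ 1: {1,2,3,4,6}  ✓accept
'b' @ 2: {5,6,7,8}
'b' @ 3: {3,5,6,7,8,9}  ✓accept
'b' @ 4: {3,5,6,7,8,9}  ✓accept
'b' @ 5: {3,5,6,7,8,9}  ✓accept
'b' @ 6: {3,5,6,7,8,9}  ✓accept
'c' @ 7: {5,6,7,8}
'c' @ 8: {5,6,7,8}
'c' @ 9: {5,6,7,8}
'c' @ 10: {5,6,7,8}
'b' @ 11: {3,5,6,7,8,9}  ✓accept
end set {3,5,6,7,8,9} — state 3 in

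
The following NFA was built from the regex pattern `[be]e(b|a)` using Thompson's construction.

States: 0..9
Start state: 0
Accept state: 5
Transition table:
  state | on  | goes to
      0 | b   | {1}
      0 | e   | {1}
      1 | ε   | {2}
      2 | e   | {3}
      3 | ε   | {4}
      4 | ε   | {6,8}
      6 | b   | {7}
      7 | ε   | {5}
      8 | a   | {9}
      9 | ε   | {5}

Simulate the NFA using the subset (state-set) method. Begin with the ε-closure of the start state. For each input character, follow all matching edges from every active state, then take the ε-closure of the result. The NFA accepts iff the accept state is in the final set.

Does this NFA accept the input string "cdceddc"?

Answer: REJECT

Steps:
initial (ε-close {0}): {0}
'c' @ 1: {}  — no active states
rest 'dceddc' ignored (set empty)
end set {} — state 5 not in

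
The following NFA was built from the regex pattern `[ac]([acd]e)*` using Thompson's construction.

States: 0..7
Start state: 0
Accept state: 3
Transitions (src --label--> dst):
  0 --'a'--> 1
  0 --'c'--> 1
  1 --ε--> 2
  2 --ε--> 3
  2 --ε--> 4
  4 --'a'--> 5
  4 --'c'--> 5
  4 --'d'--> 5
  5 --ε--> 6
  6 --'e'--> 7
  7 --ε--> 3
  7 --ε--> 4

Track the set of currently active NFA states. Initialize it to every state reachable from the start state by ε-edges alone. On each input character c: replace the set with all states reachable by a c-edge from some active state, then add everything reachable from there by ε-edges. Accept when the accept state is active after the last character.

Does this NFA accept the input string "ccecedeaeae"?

start: ε-closure({0}) = {0}
'c' @ 1: {1,2,3,4}  [accepting]
'c' @ 2: {5,6}
'e' @ 3: {3,4,7}  [accepting]
'c' @ 4: {5,6}
'e' @ 5: {3,4,7}  [accepting]
'd' @ 6: {5,6}
'e' @ 7: {3,4,7}  [accepting]
'a' @ 8: {5,6}
'e' @ 9: {3,4,7}  [accepting]
'a' @ 10: {5,6}
'e' @ 11: {3,4,7}  [accepting]
after full input: {3,4,7}  (accept=3 in)

Answer: ACCEPT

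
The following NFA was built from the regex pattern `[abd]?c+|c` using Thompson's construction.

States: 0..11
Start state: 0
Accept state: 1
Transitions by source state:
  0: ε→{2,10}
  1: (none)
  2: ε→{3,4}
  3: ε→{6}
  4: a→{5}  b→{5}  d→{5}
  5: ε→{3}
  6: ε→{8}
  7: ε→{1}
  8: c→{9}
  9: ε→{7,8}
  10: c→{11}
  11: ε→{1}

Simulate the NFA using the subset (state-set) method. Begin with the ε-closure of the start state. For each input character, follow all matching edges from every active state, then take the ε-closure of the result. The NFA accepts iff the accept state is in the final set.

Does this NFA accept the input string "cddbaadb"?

Answer: REJECT

Steps:
initial (ε-close {0}): {0,2,3,4,6,8,10}
'c' @ 1: {1,7,8,9,11}  [accepting]
'd' @ 2: {}  — dead — no transitions
rest 'dbaadb' ignored (set empty)
end set {} — state 1 not in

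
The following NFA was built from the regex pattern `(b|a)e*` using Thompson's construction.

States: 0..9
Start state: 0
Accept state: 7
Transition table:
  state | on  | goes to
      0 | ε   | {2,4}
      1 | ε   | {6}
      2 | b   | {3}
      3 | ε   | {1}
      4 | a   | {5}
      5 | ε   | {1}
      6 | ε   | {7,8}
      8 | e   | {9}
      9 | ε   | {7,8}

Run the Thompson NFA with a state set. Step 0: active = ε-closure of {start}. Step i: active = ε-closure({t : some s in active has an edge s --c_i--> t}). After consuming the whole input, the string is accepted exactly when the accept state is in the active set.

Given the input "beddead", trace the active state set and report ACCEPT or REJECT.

initial (ε-close {0}): {0,2,4}
'b' @ 1: {1,3,6,7,8}  (accept∈set)
'e' @ 2: {7,8,9}  (accept∈set)
'd' @ 3: {}  — no active states
rest 'dead' ignored (set empty)
final: {}; accept 7 not in set

Answer: REJECT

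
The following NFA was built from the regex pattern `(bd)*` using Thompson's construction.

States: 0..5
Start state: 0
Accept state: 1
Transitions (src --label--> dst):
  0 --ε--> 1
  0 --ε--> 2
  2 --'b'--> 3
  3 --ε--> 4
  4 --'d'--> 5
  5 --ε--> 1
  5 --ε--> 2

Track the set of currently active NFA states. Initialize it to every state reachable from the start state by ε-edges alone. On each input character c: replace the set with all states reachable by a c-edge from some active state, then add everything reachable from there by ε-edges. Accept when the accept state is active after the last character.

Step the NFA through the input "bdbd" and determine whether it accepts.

start: ε-closure({0}) = {0,1,2}
'b' @ 1: {3,4}
'd' @ 2: {1,2,5}  [accepting]
'b' @ 3: {3,4}
'd' @ 4: {1,2,5}  [accepting]
after full input: {1,2,5}  (accept=1 in)

Answer: ACCEPT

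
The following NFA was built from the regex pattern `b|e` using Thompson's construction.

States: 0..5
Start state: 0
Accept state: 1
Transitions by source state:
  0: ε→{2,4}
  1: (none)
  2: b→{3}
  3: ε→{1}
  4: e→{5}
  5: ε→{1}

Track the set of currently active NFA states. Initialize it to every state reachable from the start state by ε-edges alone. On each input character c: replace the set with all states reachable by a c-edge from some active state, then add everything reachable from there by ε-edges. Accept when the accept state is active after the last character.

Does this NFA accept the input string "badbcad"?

Answer: REJECT

Trace:
start: ε-closure({0}) = {0,2,4}
'b' @ 1: {1,3}  (accept∈set)
'a' @ 2: {}  — no active states
rest 'dbcad' ignored (set empty)
final: {}; accept 1 not in set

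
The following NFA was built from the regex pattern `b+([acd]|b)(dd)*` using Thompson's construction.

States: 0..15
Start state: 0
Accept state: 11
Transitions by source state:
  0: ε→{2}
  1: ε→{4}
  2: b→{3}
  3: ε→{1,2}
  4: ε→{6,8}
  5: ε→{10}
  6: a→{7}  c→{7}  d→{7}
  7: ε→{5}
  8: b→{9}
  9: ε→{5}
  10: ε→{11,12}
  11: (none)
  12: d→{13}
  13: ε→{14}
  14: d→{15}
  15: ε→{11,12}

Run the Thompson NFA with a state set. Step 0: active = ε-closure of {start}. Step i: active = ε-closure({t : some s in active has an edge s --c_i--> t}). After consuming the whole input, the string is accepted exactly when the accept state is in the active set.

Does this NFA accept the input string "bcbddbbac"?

Answer: REJECT

Derivation:
start: ε-closure({0}) = {0,2}
'b' @ 1: {1,2,3,4,6,8}
'c' @ 2: {5,7,10,11,12}  (accept∈set)
'b' @ 3: {}  — dead — no transitions
rest 'ddbbac' ignored (set empty)
after full input: {}  (accept=11 not in)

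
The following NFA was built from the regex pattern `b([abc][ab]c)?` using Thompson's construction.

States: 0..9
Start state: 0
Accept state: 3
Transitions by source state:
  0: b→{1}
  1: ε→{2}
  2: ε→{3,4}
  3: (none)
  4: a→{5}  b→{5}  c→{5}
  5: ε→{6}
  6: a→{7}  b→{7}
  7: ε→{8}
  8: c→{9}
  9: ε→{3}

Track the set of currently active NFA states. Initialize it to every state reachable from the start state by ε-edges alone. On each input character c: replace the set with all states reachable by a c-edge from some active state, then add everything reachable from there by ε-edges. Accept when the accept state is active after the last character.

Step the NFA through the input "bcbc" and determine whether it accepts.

Answer: ACCEPT

Derivation:
initial (ε-close {0}): {0}
'b' @ 1: {1,2,3,4}  [accepting]
'c' @ 2: {5,6}
'b' @ 3: {7,8}
'c' @ 4: {3,9}  [accepting]
final: {3,9}; accept 3 in set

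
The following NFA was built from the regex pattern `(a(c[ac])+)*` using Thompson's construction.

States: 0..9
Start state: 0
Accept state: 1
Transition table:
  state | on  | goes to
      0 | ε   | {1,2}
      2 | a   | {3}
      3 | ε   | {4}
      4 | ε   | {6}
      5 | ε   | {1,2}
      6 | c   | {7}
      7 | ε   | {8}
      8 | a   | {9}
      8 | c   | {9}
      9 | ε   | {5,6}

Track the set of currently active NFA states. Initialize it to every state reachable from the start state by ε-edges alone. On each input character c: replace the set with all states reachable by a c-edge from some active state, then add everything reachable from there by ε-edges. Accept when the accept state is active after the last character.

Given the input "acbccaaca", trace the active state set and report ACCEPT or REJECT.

initial (ε-close {0}): {0,1,2}
'a' @ 1: {3,4,6}
'c' @ 2: {7,8}
'b' @ 3: {}  — dead — no transitions
rest 'ccaaca' ignored (set empty)
after full input: {}  (accept=1 not in)

Answer: REJECT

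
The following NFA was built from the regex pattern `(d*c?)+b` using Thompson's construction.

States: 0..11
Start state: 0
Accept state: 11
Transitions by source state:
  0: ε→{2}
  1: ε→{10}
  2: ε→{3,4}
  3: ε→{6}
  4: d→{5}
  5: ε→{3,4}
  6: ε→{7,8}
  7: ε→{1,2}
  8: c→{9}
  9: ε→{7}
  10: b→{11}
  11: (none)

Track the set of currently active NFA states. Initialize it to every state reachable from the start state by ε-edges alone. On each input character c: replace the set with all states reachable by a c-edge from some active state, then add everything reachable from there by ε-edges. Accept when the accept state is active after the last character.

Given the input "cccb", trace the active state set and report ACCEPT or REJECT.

S₀ = ε-closure({0}) = {0,1,2,3,4,6,7,8,10}
'c' @ 1: {1,2,3,4,6,7,8,9,10}
'c' @ 2: {1,2,3,4,6,7,8,9,10}
'c' @ 3: {1,2,3,4,6,7,8,9,10}
'b' @ 4: {11}  (accept∈set)
final: {11}; accept 11 in set

Answer: ACCEPT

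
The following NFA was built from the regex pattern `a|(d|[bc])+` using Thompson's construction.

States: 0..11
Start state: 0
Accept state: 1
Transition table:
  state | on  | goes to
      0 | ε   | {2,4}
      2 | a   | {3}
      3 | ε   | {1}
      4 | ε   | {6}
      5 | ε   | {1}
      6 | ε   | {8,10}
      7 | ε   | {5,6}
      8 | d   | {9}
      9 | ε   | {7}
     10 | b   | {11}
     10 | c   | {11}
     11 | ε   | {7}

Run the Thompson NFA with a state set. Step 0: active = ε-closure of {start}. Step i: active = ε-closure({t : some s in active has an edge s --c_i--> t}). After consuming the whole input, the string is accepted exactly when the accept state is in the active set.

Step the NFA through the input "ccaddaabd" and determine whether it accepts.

initial (ε-close {0}): {0,2,4,6,8,10}
'c' @ 1: {1,5,6,7,8,10,11}  ✓accept
'c' @ 2: {1,5,6,7,8,10,11}  ✓accept
'a' @ 3: {}  — no active states
rest 'ddaabd' ignored (set empty)
final: {}; accept 1 not in set

Answer: REJECT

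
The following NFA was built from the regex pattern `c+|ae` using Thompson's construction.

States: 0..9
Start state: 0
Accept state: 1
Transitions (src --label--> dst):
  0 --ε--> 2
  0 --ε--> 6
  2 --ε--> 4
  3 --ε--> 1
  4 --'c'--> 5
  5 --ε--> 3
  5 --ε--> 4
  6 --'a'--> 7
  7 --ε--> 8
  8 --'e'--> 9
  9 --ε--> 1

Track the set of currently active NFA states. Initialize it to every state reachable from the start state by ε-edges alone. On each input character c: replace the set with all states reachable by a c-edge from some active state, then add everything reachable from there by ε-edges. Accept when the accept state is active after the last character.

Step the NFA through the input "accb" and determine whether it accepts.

Answer: REJECT

Steps:
start: ε-closure({0}) = {0,2,4,6}
'a' @ 1: {7,8}
'c' @ 2: {}  — dead — no transitions
rest 'cb' ignored (set empty)
after full input: {}  (accept=1 not in)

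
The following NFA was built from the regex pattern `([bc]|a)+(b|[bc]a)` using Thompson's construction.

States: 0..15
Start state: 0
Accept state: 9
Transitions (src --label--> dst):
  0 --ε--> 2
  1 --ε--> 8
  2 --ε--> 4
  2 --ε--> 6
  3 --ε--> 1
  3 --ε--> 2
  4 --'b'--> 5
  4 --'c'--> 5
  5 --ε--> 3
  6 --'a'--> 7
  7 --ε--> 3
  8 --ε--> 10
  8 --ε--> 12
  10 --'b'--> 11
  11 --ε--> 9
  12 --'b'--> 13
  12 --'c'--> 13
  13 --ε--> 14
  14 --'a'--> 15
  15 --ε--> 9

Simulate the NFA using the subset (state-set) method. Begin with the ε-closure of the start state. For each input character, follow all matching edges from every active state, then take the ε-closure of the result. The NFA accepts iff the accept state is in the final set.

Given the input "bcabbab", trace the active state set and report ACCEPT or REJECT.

Answer: ACCEPT

Steps:
initial (ε-close {0}): {0,2,4,6}
'b' @ 1: {1,2,3,4,5,6,8,10,12}
'c' @ 2: {1,2,3,4,5,6,8,10,12,13,14}
'a' @ 3: {1,2,3,4,6,7,8,9,10,12,15}  ✓accept
'b' @ 4: {1,2,3,4,5,6,8,9,10,11,12,13,14}  ✓accept
'b' @ 5: {1,2,3,4,5,6,8,9,10,11,12,13,14}  ✓accept
'a' @ 6: {1,2,3,4,6,7,8,9,10,12,15}  ✓accept
'b' @ 7: {1,2,3,4,5,6,8,9,10,11,12,13,14}  ✓accept
final: {1,2,3,4,5,6,8,9,10,11,12,13,14}; accept 9 in set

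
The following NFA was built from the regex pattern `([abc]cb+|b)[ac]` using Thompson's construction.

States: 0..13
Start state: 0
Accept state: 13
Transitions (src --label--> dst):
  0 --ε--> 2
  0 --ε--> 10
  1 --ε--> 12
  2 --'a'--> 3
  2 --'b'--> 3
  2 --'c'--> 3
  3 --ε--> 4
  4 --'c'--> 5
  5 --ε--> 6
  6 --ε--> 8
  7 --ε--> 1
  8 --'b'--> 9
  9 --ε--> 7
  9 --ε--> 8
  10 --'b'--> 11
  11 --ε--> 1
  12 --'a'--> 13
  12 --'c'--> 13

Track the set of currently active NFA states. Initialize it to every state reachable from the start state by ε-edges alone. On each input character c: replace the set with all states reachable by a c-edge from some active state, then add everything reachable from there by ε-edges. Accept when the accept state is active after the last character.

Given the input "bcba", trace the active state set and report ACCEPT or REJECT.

Answer: ACCEPT

Trace:
start: ε-closure({0}) = {0,2,10}
'b' @ 1: {1,3,4,11,12}
'c' @ 2: {5,6,8,13}  [accepting]
'b' @ 3: {1,7,8,9,12}
'a' @ 4: {13}  [accepting]
after full input: {13}  (accept=13 in)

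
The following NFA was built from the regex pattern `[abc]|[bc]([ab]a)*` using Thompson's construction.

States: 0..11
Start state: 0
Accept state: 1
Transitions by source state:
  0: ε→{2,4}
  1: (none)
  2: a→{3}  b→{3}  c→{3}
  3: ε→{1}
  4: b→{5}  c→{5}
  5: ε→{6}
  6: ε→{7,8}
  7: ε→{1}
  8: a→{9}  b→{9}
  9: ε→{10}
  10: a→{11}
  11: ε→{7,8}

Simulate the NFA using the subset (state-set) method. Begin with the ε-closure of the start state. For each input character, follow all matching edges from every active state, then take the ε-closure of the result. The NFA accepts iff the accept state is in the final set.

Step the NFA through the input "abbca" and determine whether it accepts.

Answer: REJECT

Derivation:
start: ε-closure({0}) = {0,2,4}
'a' @ 1: {1,3}  [accepting]
'b' @ 2: {}  — no active states
rest 'bca' ignored (set empty)
after full input: {}  (accept=1 not in)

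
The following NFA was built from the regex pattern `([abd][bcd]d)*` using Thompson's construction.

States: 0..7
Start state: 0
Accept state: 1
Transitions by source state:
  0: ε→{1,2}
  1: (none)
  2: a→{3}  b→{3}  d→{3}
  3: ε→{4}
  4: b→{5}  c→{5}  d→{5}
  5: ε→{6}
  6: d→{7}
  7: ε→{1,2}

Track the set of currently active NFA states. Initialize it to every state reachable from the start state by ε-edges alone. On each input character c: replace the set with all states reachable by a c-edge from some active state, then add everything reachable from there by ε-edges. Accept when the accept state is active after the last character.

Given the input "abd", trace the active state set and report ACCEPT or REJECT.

initial (ε-close {0}): {0,1,2}
'a' @ 1: {3,4}
'b' @ 2: {5,6}
'd' @ 3: {1,2,7}  (accept∈set)
end set {1,2,7} — state 1 in

Answer: ACCEPT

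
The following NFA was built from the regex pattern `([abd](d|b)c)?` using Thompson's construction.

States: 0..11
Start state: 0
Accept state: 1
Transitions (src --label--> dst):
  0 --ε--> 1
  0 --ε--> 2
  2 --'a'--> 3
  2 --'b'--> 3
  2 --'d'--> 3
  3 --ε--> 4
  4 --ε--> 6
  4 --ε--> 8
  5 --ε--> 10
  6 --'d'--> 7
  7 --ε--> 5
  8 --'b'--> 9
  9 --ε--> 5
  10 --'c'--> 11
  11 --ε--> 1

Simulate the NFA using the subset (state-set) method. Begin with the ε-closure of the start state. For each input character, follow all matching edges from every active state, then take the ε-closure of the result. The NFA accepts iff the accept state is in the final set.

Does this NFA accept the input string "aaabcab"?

S₀ = ε-closure({0}) = {0,1,2}
'a' @ 1: {3,4,6,8}
'a' @ 2: {}  — no active states
rest 'abcab' ignored (set empty)
end set {} — state 1 not in

Answer: REJECT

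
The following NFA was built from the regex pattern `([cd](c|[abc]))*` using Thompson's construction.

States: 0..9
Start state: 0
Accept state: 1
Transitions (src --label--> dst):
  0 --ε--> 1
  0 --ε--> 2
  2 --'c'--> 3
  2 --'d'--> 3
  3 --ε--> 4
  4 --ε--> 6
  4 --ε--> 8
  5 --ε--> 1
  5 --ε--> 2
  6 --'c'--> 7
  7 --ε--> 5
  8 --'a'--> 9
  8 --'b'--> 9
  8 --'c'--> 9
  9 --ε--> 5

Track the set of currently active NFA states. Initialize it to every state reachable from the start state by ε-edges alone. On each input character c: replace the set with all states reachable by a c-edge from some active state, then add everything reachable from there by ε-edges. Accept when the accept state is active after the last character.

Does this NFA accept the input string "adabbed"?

S₀ = ε-closure({0}) = {0,1,2}
'a' @ 1: {}  — dead — no transitions
rest 'dabbed' ignored (set empty)
end set {} — state 1 not in

Answer: REJECT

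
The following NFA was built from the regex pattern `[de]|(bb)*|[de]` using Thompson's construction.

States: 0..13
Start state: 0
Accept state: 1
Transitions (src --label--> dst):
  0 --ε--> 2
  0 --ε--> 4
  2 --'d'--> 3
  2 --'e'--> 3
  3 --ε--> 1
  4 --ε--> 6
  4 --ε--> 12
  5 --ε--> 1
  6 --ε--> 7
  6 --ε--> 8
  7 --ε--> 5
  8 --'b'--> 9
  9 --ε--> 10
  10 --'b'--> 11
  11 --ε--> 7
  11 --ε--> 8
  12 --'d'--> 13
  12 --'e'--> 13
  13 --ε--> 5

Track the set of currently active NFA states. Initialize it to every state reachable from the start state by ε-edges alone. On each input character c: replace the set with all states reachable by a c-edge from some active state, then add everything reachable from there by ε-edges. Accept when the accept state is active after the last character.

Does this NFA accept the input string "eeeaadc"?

Answer: REJECT

Steps:
S₀ = ε-closure({0}) = {0,1,2,4,5,6,7,8,12}
'e' @ 1: {1,3,5,13}  (accept∈set)
'e' @ 2: {}  — dead — no transitions
rest 'eaadc' ignored (set empty)
final: {}; accept 1 not in set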